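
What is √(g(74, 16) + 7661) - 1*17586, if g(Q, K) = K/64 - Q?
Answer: -17586 + √30349/2 ≈ -17499.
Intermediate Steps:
g(Q, K) = -Q + K/64 (g(Q, K) = K*(1/64) - Q = K/64 - Q = -Q + K/64)
√(g(74, 16) + 7661) - 1*17586 = √((-1*74 + (1/64)*16) + 7661) - 1*17586 = √((-74 + ¼) + 7661) - 17586 = √(-295/4 + 7661) - 17586 = √(30349/4) - 17586 = √30349/2 - 17586 = -17586 + √30349/2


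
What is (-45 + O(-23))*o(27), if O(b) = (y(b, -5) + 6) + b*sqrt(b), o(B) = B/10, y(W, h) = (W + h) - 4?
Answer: -1917/10 - 621*I*sqrt(23)/10 ≈ -191.7 - 297.82*I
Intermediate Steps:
y(W, h) = -4 + W + h
o(B) = B/10 (o(B) = B*(1/10) = B/10)
O(b) = -3 + b + b**(3/2) (O(b) = ((-4 + b - 5) + 6) + b*sqrt(b) = ((-9 + b) + 6) + b**(3/2) = (-3 + b) + b**(3/2) = -3 + b + b**(3/2))
(-45 + O(-23))*o(27) = (-45 + (-3 - 23 + (-23)**(3/2)))*((1/10)*27) = (-45 + (-3 - 23 - 23*I*sqrt(23)))*(27/10) = (-45 + (-26 - 23*I*sqrt(23)))*(27/10) = (-71 - 23*I*sqrt(23))*(27/10) = -1917/10 - 621*I*sqrt(23)/10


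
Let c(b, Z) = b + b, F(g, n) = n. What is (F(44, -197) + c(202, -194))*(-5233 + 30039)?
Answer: 5134842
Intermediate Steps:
c(b, Z) = 2*b
(F(44, -197) + c(202, -194))*(-5233 + 30039) = (-197 + 2*202)*(-5233 + 30039) = (-197 + 404)*24806 = 207*24806 = 5134842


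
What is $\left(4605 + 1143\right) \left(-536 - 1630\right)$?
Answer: $-12450168$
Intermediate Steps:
$\left(4605 + 1143\right) \left(-536 - 1630\right) = 5748 \left(-2166\right) = -12450168$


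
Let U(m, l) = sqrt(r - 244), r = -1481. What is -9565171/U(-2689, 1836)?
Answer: 415877*I*sqrt(69)/15 ≈ 2.303e+5*I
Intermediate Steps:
U(m, l) = 5*I*sqrt(69) (U(m, l) = sqrt(-1481 - 244) = sqrt(-1725) = 5*I*sqrt(69))
-9565171/U(-2689, 1836) = -9565171*(-I*sqrt(69)/345) = -(-415877)*I*sqrt(69)/15 = 415877*I*sqrt(69)/15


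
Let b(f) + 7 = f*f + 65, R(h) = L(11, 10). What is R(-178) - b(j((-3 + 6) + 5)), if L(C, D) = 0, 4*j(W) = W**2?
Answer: -314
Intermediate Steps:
j(W) = W**2/4
R(h) = 0
b(f) = 58 + f**2 (b(f) = -7 + (f*f + 65) = -7 + (f**2 + 65) = -7 + (65 + f**2) = 58 + f**2)
R(-178) - b(j((-3 + 6) + 5)) = 0 - (58 + (((-3 + 6) + 5)**2/4)**2) = 0 - (58 + ((3 + 5)**2/4)**2) = 0 - (58 + ((1/4)*8**2)**2) = 0 - (58 + ((1/4)*64)**2) = 0 - (58 + 16**2) = 0 - (58 + 256) = 0 - 1*314 = 0 - 314 = -314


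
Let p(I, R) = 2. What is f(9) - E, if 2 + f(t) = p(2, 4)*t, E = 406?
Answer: -390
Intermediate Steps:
f(t) = -2 + 2*t
f(9) - E = (-2 + 2*9) - 1*406 = (-2 + 18) - 406 = 16 - 406 = -390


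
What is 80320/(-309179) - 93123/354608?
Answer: -57273790577/109637346832 ≈ -0.52239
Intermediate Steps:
80320/(-309179) - 93123/354608 = 80320*(-1/309179) - 93123*1/354608 = -80320/309179 - 93123/354608 = -57273790577/109637346832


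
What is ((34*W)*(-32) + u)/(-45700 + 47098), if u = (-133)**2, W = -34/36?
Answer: 168449/12582 ≈ 13.388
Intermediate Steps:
W = -17/18 (W = -34*1/36 = -17/18 ≈ -0.94444)
u = 17689
((34*W)*(-32) + u)/(-45700 + 47098) = ((34*(-17/18))*(-32) + 17689)/(-45700 + 47098) = (-289/9*(-32) + 17689)/1398 = (9248/9 + 17689)*(1/1398) = (168449/9)*(1/1398) = 168449/12582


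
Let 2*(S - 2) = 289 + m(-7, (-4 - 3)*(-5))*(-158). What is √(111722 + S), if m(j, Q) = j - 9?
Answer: 59*√130/2 ≈ 336.35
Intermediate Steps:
m(j, Q) = -9 + j
S = 2821/2 (S = 2 + (289 + (-9 - 7)*(-158))/2 = 2 + (289 - 16*(-158))/2 = 2 + (289 + 2528)/2 = 2 + (½)*2817 = 2 + 2817/2 = 2821/2 ≈ 1410.5)
√(111722 + S) = √(111722 + 2821/2) = √(226265/2) = 59*√130/2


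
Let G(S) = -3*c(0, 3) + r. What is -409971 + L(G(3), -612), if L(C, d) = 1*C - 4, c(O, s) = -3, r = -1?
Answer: -409967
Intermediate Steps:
G(S) = 8 (G(S) = -3*(-3) - 1 = 9 - 1 = 8)
L(C, d) = -4 + C (L(C, d) = C - 4 = -4 + C)
-409971 + L(G(3), -612) = -409971 + (-4 + 8) = -409971 + 4 = -409967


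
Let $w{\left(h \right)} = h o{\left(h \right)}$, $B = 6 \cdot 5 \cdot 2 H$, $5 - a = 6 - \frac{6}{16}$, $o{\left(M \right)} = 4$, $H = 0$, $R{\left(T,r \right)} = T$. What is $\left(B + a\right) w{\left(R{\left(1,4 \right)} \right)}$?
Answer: $- \frac{5}{2} \approx -2.5$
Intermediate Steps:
$a = - \frac{5}{8}$ ($a = 5 - \left(6 - \frac{6}{16}\right) = 5 - \left(6 - \frac{3}{8}\right) = 5 - \frac{45}{8} = - \frac{5}{8} \approx -0.625$)
$B = 0$ ($B = 6 \cdot 5 \cdot 2 \cdot 0 = 30 \cdot 2 \cdot 0 = 60 \cdot 0 = 0$)
$w{\left(h \right)} = 4 h$ ($w{\left(h \right)} = h 4 = 4 h$)
$\left(B + a\right) w{\left(R{\left(1,4 \right)} \right)} = \left(0 - \frac{5}{8}\right) 4 \cdot 1 = \left(- \frac{5}{8}\right) 4 = - \frac{5}{2}$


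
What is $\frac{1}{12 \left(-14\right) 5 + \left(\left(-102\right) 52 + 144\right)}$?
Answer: $- \frac{1}{6000} \approx -0.00016667$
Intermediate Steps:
$\frac{1}{12 \left(-14\right) 5 + \left(\left(-102\right) 52 + 144\right)} = \frac{1}{\left(-168\right) 5 + \left(-5304 + 144\right)} = \frac{1}{-840 - 5160} = \frac{1}{-6000} = - \frac{1}{6000}$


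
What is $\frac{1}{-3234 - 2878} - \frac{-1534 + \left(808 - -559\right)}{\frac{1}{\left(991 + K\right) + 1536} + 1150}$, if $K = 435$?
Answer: $\frac{3019918947}{20819311712} \approx 0.14505$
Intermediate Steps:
$\frac{1}{-3234 - 2878} - \frac{-1534 + \left(808 - -559\right)}{\frac{1}{\left(991 + K\right) + 1536} + 1150} = \frac{1}{-3234 - 2878} - \frac{-1534 + \left(808 - -559\right)}{\frac{1}{\left(991 + 435\right) + 1536} + 1150} = \frac{1}{-6112} - \frac{-1534 + \left(808 + 559\right)}{\frac{1}{1426 + 1536} + 1150} = - \frac{1}{6112} - \frac{-1534 + 1367}{\frac{1}{2962} + 1150} = - \frac{1}{6112} - - \frac{167}{\frac{1}{2962} + 1150} = - \frac{1}{6112} - - \frac{167}{\frac{3406301}{2962}} = - \frac{1}{6112} - \left(-167\right) \frac{2962}{3406301} = - \frac{1}{6112} - - \frac{494654}{3406301} = - \frac{1}{6112} + \frac{494654}{3406301} = \frac{3019918947}{20819311712}$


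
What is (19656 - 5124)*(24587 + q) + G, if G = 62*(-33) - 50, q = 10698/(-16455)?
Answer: 1959717770068/5485 ≈ 3.5729e+8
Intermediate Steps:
q = -3566/5485 (q = 10698*(-1/16455) = -3566/5485 ≈ -0.65014)
G = -2096 (G = -2046 - 50 = -2096)
(19656 - 5124)*(24587 + q) + G = (19656 - 5124)*(24587 - 3566/5485) - 2096 = 14532*(134856129/5485) - 2096 = 1959729266628/5485 - 2096 = 1959717770068/5485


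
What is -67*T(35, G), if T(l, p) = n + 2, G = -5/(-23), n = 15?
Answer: -1139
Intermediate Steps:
G = 5/23 (G = -5*(-1/23) = 5/23 ≈ 0.21739)
T(l, p) = 17 (T(l, p) = 15 + 2 = 17)
-67*T(35, G) = -67*17 = -1139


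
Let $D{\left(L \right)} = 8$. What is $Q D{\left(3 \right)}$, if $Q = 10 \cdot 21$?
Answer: $1680$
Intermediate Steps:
$Q = 210$
$Q D{\left(3 \right)} = 210 \cdot 8 = 1680$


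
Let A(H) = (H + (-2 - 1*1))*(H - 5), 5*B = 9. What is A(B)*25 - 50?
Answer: 46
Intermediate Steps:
B = 9/5 (B = (1/5)*9 = 9/5 ≈ 1.8000)
A(H) = (-5 + H)*(-3 + H) (A(H) = (H + (-2 - 1))*(-5 + H) = (H - 3)*(-5 + H) = (-3 + H)*(-5 + H) = (-5 + H)*(-3 + H))
A(B)*25 - 50 = (15 + (9/5)**2 - 8*9/5)*25 - 50 = (15 + 81/25 - 72/5)*25 - 50 = (96/25)*25 - 50 = 96 - 50 = 46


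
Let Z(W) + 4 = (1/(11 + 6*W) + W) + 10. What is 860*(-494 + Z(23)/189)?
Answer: -11960202320/28161 ≈ -4.2471e+5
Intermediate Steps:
Z(W) = 6 + W + 1/(11 + 6*W) (Z(W) = -4 + ((1/(11 + 6*W) + W) + 10) = -4 + ((W + 1/(11 + 6*W)) + 10) = -4 + (10 + W + 1/(11 + 6*W)) = 6 + W + 1/(11 + 6*W))
860*(-494 + Z(23)/189) = 860*(-494 + ((67 + 6*23² + 47*23)/(11 + 6*23))/189) = 860*(-494 + ((67 + 6*529 + 1081)/(11 + 138))*(1/189)) = 860*(-494 + ((67 + 3174 + 1081)/149)*(1/189)) = 860*(-494 + ((1/149)*4322)*(1/189)) = 860*(-494 + (4322/149)*(1/189)) = 860*(-494 + 4322/28161) = 860*(-13907212/28161) = -11960202320/28161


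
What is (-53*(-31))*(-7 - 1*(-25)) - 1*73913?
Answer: -44339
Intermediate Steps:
(-53*(-31))*(-7 - 1*(-25)) - 1*73913 = 1643*(-7 + 25) - 73913 = 1643*18 - 73913 = 29574 - 73913 = -44339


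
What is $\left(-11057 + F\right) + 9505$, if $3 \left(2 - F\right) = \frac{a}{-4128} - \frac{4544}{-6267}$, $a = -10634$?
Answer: $- \frac{6687873295}{4311696} \approx -1551.1$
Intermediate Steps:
$F = \frac{3878897}{4311696}$ ($F = 2 - \frac{- \frac{10634}{-4128} - \frac{4544}{-6267}}{3} = 2 - \frac{\left(-10634\right) \left(- \frac{1}{4128}\right) - - \frac{4544}{6267}}{3} = 2 - \frac{\frac{5317}{2064} + \frac{4544}{6267}}{3} = 2 - \frac{4744495}{4311696} = \frac{3878897}{4311696} \approx 0.89962$)
$\left(-11057 + F\right) + 9505 = \left(-11057 + \frac{3878897}{4311696}\right) + 9505 = - \frac{47670543775}{4311696} + 9505 = - \frac{6687873295}{4311696}$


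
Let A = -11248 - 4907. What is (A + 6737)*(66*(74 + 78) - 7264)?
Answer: -26069024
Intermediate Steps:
A = -16155
(A + 6737)*(66*(74 + 78) - 7264) = (-16155 + 6737)*(66*(74 + 78) - 7264) = -9418*(66*152 - 7264) = -9418*(10032 - 7264) = -9418*2768 = -26069024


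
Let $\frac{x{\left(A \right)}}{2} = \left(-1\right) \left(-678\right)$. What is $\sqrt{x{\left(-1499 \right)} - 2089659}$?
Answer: $i \sqrt{2088303} \approx 1445.1 i$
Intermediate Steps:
$x{\left(A \right)} = 1356$ ($x{\left(A \right)} = 2 \left(\left(-1\right) \left(-678\right)\right) = 2 \cdot 678 = 1356$)
$\sqrt{x{\left(-1499 \right)} - 2089659} = \sqrt{1356 - 2089659} = \sqrt{-2088303} = i \sqrt{2088303}$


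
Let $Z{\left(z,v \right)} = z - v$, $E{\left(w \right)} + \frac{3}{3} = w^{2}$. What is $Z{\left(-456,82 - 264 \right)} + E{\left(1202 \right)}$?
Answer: $1444529$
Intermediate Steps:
$E{\left(w \right)} = -1 + w^{2}$
$Z{\left(-456,82 - 264 \right)} + E{\left(1202 \right)} = \left(-456 - \left(82 - 264\right)\right) - \left(1 - 1202^{2}\right) = \left(-456 - -182\right) + \left(-1 + 1444804\right) = \left(-456 + 182\right) + 1444803 = -274 + 1444803 = 1444529$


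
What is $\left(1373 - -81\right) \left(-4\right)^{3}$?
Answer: $-93056$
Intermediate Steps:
$\left(1373 - -81\right) \left(-4\right)^{3} = \left(1373 + 81\right) \left(-64\right) = 1454 \left(-64\right) = -93056$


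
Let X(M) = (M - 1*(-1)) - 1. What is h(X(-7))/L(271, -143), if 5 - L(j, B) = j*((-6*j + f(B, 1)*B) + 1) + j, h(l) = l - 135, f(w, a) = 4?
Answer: -142/595121 ≈ -0.00023861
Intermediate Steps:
X(M) = M (X(M) = (M + 1) - 1 = (1 + M) - 1 = M)
h(l) = -135 + l
L(j, B) = 5 - j - j*(1 - 6*j + 4*B) (L(j, B) = 5 - (j*((-6*j + 4*B) + 1) + j) = 5 - (j*(1 - 6*j + 4*B) + j) = 5 - (j + j*(1 - 6*j + 4*B)) = 5 + (-j - j*(1 - 6*j + 4*B)) = 5 - j - j*(1 - 6*j + 4*B))
h(X(-7))/L(271, -143) = (-135 - 7)/(5 - 2*271 + 6*271² - 4*(-143)*271) = -142/(5 - 542 + 6*73441 + 155012) = -142/(5 - 542 + 440646 + 155012) = -142/595121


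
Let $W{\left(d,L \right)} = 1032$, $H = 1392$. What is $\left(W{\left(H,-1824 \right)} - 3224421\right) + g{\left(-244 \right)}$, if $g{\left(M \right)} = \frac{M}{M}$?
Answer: $-3223388$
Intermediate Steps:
$g{\left(M \right)} = 1$
$\left(W{\left(H,-1824 \right)} - 3224421\right) + g{\left(-244 \right)} = \left(1032 - 3224421\right) + 1 = -3223389 + 1 = -3223388$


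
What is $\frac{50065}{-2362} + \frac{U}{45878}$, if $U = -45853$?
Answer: $- \frac{601296714}{27090959} \approx -22.195$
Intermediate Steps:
$\frac{50065}{-2362} + \frac{U}{45878} = \frac{50065}{-2362} - \frac{45853}{45878} = 50065 \left(- \frac{1}{2362}\right) - \frac{45853}{45878} = - \frac{50065}{2362} - \frac{45853}{45878} = - \frac{601296714}{27090959}$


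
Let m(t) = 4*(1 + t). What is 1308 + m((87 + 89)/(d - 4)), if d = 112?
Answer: 35600/27 ≈ 1318.5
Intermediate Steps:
m(t) = 4 + 4*t
1308 + m((87 + 89)/(d - 4)) = 1308 + (4 + 4*((87 + 89)/(112 - 4))) = 1308 + (4 + 4*(176/108)) = 1308 + (4 + 4*(176*(1/108))) = 1308 + (4 + 4*(44/27)) = 1308 + (4 + 176/27) = 1308 + 284/27 = 35600/27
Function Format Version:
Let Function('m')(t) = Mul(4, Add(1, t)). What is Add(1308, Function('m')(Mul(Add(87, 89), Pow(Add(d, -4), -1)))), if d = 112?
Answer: Rational(35600, 27) ≈ 1318.5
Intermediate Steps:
Function('m')(t) = Add(4, Mul(4, t))
Add(1308, Function('m')(Mul(Add(87, 89), Pow(Add(d, -4), -1)))) = Add(1308, Add(4, Mul(4, Mul(Add(87, 89), Pow(Add(112, -4), -1))))) = Add(1308, Add(4, Mul(4, Mul(176, Pow(108, -1))))) = Add(1308, Add(4, Mul(4, Mul(176, Rational(1, 108))))) = Add(1308, Add(4, Mul(4, Rational(44, 27)))) = Add(1308, Add(4, Rational(176, 27))) = Add(1308, Rational(284, 27)) = Rational(35600, 27)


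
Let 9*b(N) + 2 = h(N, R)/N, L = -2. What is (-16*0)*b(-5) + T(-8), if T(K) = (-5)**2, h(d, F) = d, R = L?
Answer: 25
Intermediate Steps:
R = -2
b(N) = -1/9 (b(N) = -2/9 + (N/N)/9 = -2/9 + (1/9)*1 = -2/9 + 1/9 = -1/9)
T(K) = 25
(-16*0)*b(-5) + T(-8) = -16*0*(-1/9) + 25 = 0*(-1/9) + 25 = 0 + 25 = 25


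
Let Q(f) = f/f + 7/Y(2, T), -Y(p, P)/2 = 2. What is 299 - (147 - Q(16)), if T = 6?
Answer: 605/4 ≈ 151.25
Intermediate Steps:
Y(p, P) = -4 (Y(p, P) = -2*2 = -4)
Q(f) = -¾ (Q(f) = f/f + 7/(-4) = 1 + 7*(-¼) = 1 - 7/4 = -¾)
299 - (147 - Q(16)) = 299 - (147 - 1*(-¾)) = 299 - (147 + ¾) = 299 - 1*591/4 = 299 - 591/4 = 605/4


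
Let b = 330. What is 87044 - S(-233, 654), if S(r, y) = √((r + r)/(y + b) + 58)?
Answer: 87044 - √3481269/246 ≈ 87036.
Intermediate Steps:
S(r, y) = √(58 + 2*r/(330 + y)) (S(r, y) = √((r + r)/(y + 330) + 58) = √((2*r)/(330 + y) + 58) = √(2*r/(330 + y) + 58) = √(58 + 2*r/(330 + y)))
87044 - S(-233, 654) = 87044 - √2*√((9570 - 233 + 29*654)/(330 + 654)) = 87044 - √2*√((9570 - 233 + 18966)/984) = 87044 - √2*√((1/984)*28303) = 87044 - √2*√(28303/984) = 87044 - √2*√6962538/492 = 87044 - √3481269/246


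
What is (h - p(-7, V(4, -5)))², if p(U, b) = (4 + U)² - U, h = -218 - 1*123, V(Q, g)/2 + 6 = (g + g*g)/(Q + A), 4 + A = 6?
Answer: 127449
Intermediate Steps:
A = 2 (A = -4 + 6 = 2)
V(Q, g) = -12 + 2*(g + g²)/(2 + Q) (V(Q, g) = -12 + 2*((g + g*g)/(Q + 2)) = -12 + 2*((g + g²)/(2 + Q)) = -12 + 2*(g + g²)/(2 + Q))
h = -341 (h = -218 - 123 = -341)
(h - p(-7, V(4, -5)))² = (-341 - ((4 - 7)² - 1*(-7)))² = (-341 - ((-3)² + 7))² = (-341 - (9 + 7))² = (-341 - 1*16)² = (-341 - 16)² = (-357)² = 127449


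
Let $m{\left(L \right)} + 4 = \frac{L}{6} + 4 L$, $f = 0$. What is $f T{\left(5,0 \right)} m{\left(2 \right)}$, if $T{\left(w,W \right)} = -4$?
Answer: $0$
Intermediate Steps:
$m{\left(L \right)} = -4 + \frac{25 L}{6}$ ($m{\left(L \right)} = -4 + \left(\frac{L}{6} + 4 L\right) = -4 + \frac{25 L}{6}$)
$f T{\left(5,0 \right)} m{\left(2 \right)} = 0 \left(-4\right) \left(-4 + \frac{25}{6} \cdot 2\right) = 0 \left(-4 + \frac{25}{3}\right) = 0 \cdot \frac{13}{3} = 0$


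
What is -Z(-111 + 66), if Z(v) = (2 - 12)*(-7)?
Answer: -70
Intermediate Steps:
Z(v) = 70 (Z(v) = -10*(-7) = 70)
-Z(-111 + 66) = -1*70 = -70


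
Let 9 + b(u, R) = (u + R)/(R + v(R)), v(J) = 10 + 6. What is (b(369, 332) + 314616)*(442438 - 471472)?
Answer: -529792771143/58 ≈ -9.1344e+9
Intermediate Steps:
v(J) = 16
b(u, R) = -9 + (R + u)/(16 + R) (b(u, R) = -9 + (u + R)/(R + 16) = -9 + (R + u)/(16 + R))
(b(369, 332) + 314616)*(442438 - 471472) = ((-144 + 369 - 8*332)/(16 + 332) + 314616)*(442438 - 471472) = ((-144 + 369 - 2656)/348 + 314616)*(-29034) = ((1/348)*(-2431) + 314616)*(-29034) = (-2431/348 + 314616)*(-29034) = (109483937/348)*(-29034) = -529792771143/58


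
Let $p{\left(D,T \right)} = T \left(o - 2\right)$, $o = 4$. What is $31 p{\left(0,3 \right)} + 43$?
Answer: $229$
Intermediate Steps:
$p{\left(D,T \right)} = 2 T$ ($p{\left(D,T \right)} = T \left(4 - 2\right) = T 2 = 2 T$)
$31 p{\left(0,3 \right)} + 43 = 31 \cdot 2 \cdot 3 + 43 = 31 \cdot 6 + 43 = 186 + 43 = 229$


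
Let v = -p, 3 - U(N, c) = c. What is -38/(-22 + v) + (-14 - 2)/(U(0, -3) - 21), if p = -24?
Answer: -269/15 ≈ -17.933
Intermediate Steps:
U(N, c) = 3 - c
v = 24 (v = -1*(-24) = 24)
-38/(-22 + v) + (-14 - 2)/(U(0, -3) - 21) = -38/(-22 + 24) + (-14 - 2)/((3 - 1*(-3)) - 21) = -38/2 - 16/((3 + 3) - 21) = -38*½ - 16/(6 - 21) = -19 - 16/(-15) = -19 - 16*(-1/15) = -19 + 16/15 = -269/15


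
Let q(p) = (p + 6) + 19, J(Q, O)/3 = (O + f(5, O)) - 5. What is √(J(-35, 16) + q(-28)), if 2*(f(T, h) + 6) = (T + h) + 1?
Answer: 3*√5 ≈ 6.7082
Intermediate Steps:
f(T, h) = -11/2 + T/2 + h/2 (f(T, h) = -6 + ((T + h) + 1)/2 = -6 + (1 + T + h)/2 = -6 + (½ + T/2 + h/2) = -11/2 + T/2 + h/2)
J(Q, O) = -24 + 9*O/2 (J(Q, O) = 3*((O + (-11/2 + (½)*5 + O/2)) - 5) = 3*((O + (-11/2 + 5/2 + O/2)) - 5) = 3*((O + (-3 + O/2)) - 5) = 3*((-3 + 3*O/2) - 5) = 3*(-8 + 3*O/2) = -24 + 9*O/2)
q(p) = 25 + p (q(p) = (6 + p) + 19 = 25 + p)
√(J(-35, 16) + q(-28)) = √((-24 + (9/2)*16) + (25 - 28)) = √((-24 + 72) - 3) = √(48 - 3) = √45 = 3*√5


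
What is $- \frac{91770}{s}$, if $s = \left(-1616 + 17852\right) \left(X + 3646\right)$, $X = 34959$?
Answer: $- \frac{437}{2984718} \approx -0.00014641$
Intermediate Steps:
$s = 626790780$ ($s = \left(-1616 + 17852\right) \left(34959 + 3646\right) = 16236 \cdot 38605 = 626790780$)
$- \frac{91770}{s} = - \frac{91770}{626790780} = \left(-1\right) \frac{437}{2984718} = - \frac{437}{2984718}$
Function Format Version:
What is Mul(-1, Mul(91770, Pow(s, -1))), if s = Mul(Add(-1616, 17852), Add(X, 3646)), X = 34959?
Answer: Rational(-437, 2984718) ≈ -0.00014641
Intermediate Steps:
s = 626790780 (s = Mul(Add(-1616, 17852), Add(34959, 3646)) = Mul(16236, 38605) = 626790780)
Mul(-1, Mul(91770, Pow(s, -1))) = Mul(-1, Mul(91770, Pow(626790780, -1))) = Mul(-1, Mul(91770, Rational(1, 626790780))) = Mul(-1, Rational(437, 2984718)) = Rational(-437, 2984718)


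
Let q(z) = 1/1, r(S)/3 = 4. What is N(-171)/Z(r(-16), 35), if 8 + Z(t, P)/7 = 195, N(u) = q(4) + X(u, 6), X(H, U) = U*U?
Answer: 37/1309 ≈ 0.028266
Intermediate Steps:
r(S) = 12 (r(S) = 3*4 = 12)
q(z) = 1
X(H, U) = U**2
N(u) = 37 (N(u) = 1 + 6**2 = 1 + 36 = 37)
Z(t, P) = 1309 (Z(t, P) = -56 + 7*195 = -56 + 1365 = 1309)
N(-171)/Z(r(-16), 35) = 37/1309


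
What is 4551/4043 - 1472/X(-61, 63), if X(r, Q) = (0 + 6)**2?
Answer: -1446865/36387 ≈ -39.763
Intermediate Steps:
X(r, Q) = 36 (X(r, Q) = 6**2 = 36)
4551/4043 - 1472/X(-61, 63) = 4551/4043 - 1472/36 = 4551*(1/4043) - 1472*1/36 = 4551/4043 - 368/9 = -1446865/36387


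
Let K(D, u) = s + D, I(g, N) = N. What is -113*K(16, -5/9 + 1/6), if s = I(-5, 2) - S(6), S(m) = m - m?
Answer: -2034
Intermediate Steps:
S(m) = 0
s = 2 (s = 2 - 1*0 = 2 + 0 = 2)
K(D, u) = 2 + D
-113*K(16, -5/9 + 1/6) = -113*(2 + 16) = -113*18 = -2034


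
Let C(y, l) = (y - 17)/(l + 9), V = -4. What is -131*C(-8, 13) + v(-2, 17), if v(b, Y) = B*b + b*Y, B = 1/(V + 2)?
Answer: 2549/22 ≈ 115.86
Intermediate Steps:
B = -1/2 (B = 1/(-4 + 2) = 1/(-2) = -1/2 ≈ -0.50000)
v(b, Y) = -b/2 + Y*b (v(b, Y) = -b/2 + b*Y = -b/2 + Y*b)
C(y, l) = (-17 + y)/(9 + l)
-131*C(-8, 13) + v(-2, 17) = -131*(-17 - 8)/(9 + 13) - 2*(-1/2 + 17) = -131*(-25)/22 - 2*33/2 = -131*(-25)/22 - 33 = -131*(-25/22) - 33 = 3275/22 - 33 = 2549/22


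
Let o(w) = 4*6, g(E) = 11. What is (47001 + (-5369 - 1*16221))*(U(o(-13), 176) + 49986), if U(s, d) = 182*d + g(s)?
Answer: 2084438919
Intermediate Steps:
o(w) = 24
U(s, d) = 11 + 182*d (U(s, d) = 182*d + 11 = 11 + 182*d)
(47001 + (-5369 - 1*16221))*(U(o(-13), 176) + 49986) = (47001 + (-5369 - 1*16221))*((11 + 182*176) + 49986) = (47001 + (-5369 - 16221))*((11 + 32032) + 49986) = (47001 - 21590)*(32043 + 49986) = 25411*82029 = 2084438919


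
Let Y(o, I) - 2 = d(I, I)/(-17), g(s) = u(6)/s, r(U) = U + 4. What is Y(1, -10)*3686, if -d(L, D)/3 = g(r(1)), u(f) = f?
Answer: 692968/85 ≈ 8152.6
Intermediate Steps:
r(U) = 4 + U
g(s) = 6/s
d(L, D) = -18/5 (d(L, D) = -18/(4 + 1) = -18/5)
Y(o, I) = 188/85 (Y(o, I) = 2 - 18/5/(-17) = 2 - 18/5*(-1/17) = 2 + 18/85 = 188/85)
Y(1, -10)*3686 = (188/85)*3686 = 692968/85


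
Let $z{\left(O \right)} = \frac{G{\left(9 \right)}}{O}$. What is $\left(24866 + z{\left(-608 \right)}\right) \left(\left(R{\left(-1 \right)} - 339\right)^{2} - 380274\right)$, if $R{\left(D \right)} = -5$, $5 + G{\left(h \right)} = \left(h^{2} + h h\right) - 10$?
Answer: $- \frac{1980039241189}{304} \approx -6.5133 \cdot 10^{9}$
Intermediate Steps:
$G{\left(h \right)} = -15 + 2 h^{2}$ ($G{\left(h \right)} = -5 - \left(10 - h^{2} - h h\right) = -5 + \left(\left(h^{2} + h^{2}\right) - 10\right) = -5 + \left(2 h^{2} - 10\right) = -5 + \left(-10 + 2 h^{2}\right) = -15 + 2 h^{2}$)
$z{\left(O \right)} = \frac{147}{O}$ ($z{\left(O \right)} = \frac{-15 + 2 \cdot 9^{2}}{O} = \frac{-15 + 2 \cdot 81}{O} = \frac{-15 + 162}{O} = \frac{147}{O}$)
$\left(24866 + z{\left(-608 \right)}\right) \left(\left(R{\left(-1 \right)} - 339\right)^{2} - 380274\right) = \left(24866 + \frac{147}{-608}\right) \left(\left(-5 - 339\right)^{2} - 380274\right) = \left(24866 + 147 \left(- \frac{1}{608}\right)\right) \left(\left(-344\right)^{2} - 380274\right) = \left(24866 - \frac{147}{608}\right) \left(118336 - 380274\right) = \frac{15118381}{608} \left(-261938\right) = - \frac{1980039241189}{304}$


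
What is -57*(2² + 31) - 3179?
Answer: -5174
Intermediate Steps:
-57*(2² + 31) - 3179 = -57*(4 + 31) - 3179 = -57*35 - 3179 = -1995 - 3179 = -5174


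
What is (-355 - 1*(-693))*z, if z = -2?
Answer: -676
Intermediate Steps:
(-355 - 1*(-693))*z = (-355 - 1*(-693))*(-2) = (-355 + 693)*(-2) = 338*(-2) = -676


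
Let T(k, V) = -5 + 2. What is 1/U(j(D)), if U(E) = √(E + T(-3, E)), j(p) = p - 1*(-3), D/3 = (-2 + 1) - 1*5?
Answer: -I*√2/6 ≈ -0.2357*I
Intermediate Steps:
T(k, V) = -3
D = -18 (D = 3*((-2 + 1) - 1*5) = 3*(-1 - 5) = 3*(-6) = -18)
j(p) = 3 + p (j(p) = p + 3 = 3 + p)
U(E) = √(-3 + E) (U(E) = √(E - 3) = √(-3 + E))
1/U(j(D)) = 1/(√(-3 + (3 - 18))) = 1/(√(-3 - 15)) = 1/(√(-18)) = 1/(3*I*√2) = -I*√2/6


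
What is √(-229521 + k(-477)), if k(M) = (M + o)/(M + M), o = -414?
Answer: I*√2578887462/106 ≈ 479.08*I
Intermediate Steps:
k(M) = (-414 + M)/(2*M) (k(M) = (M - 414)/(M + M) = (-414 + M)/((2*M)) = (-414 + M)*(1/(2*M)) = (-414 + M)/(2*M))
√(-229521 + k(-477)) = √(-229521 + (½)*(-414 - 477)/(-477)) = √(-229521 + (½)*(-1/477)*(-891)) = √(-229521 + 99/106) = √(-24329127/106) = I*√2578887462/106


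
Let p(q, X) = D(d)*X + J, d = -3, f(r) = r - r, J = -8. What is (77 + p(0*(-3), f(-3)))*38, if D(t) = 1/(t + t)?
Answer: 2622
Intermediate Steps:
f(r) = 0
D(t) = 1/(2*t)
p(q, X) = -8 - X/6 (p(q, X) = ((½)/(-3))*X - 8 = ((½)*(-⅓))*X - 8 = -X/6 - 8 = -8 - X/6)
(77 + p(0*(-3), f(-3)))*38 = (77 + (-8 - ⅙*0))*38 = (77 + (-8 + 0))*38 = (77 - 8)*38 = 69*38 = 2622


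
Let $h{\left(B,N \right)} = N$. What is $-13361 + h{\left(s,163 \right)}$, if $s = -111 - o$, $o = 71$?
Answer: $-13198$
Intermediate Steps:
$s = -182$ ($s = -111 - 71 = -182$)
$-13361 + h{\left(s,163 \right)} = -13361 + 163 = -13198$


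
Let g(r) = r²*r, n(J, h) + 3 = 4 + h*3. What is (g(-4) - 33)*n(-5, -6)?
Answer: 1649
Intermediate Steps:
n(J, h) = 1 + 3*h (n(J, h) = -3 + (4 + h*3) = -3 + (4 + 3*h) = 1 + 3*h)
g(r) = r³
(g(-4) - 33)*n(-5, -6) = ((-4)³ - 33)*(1 + 3*(-6)) = (-64 - 33)*(1 - 18) = -97*(-17) = 1649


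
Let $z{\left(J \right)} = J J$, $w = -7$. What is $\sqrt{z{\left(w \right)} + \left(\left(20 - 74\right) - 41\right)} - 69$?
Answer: $-69 + i \sqrt{46} \approx -69.0 + 6.7823 i$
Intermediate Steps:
$z{\left(J \right)} = J^{2}$
$\sqrt{z{\left(w \right)} + \left(\left(20 - 74\right) - 41\right)} - 69 = \sqrt{\left(-7\right)^{2} + \left(\left(20 - 74\right) - 41\right)} - 69 = \sqrt{49 - 95} - 69 = \sqrt{-46} - 69 = i \sqrt{46} - 69 = -69 + i \sqrt{46}$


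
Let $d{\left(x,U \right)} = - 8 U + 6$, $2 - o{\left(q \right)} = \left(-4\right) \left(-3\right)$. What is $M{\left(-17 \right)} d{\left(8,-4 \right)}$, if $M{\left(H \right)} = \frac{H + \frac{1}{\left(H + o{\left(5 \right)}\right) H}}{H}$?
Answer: $\frac{296476}{7803} \approx 37.995$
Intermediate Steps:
$o{\left(q \right)} = -10$ ($o{\left(q \right)} = 2 - \left(-4\right) \left(-3\right) = 2 - 12 = -10$)
$d{\left(x,U \right)} = 6 - 8 U$
$M{\left(H \right)} = \frac{H + \frac{1}{H \left(-10 + H\right)}}{H}$ ($M{\left(H \right)} = \frac{H + \frac{1}{\left(H - 10\right) H}}{H} = \frac{H + \frac{1}{\left(-10 + H\right) H}}{H} = \frac{H + \frac{1}{H \left(-10 + H\right)}}{H}$)
$M{\left(-17 \right)} d{\left(8,-4 \right)} = \frac{1 + \left(-17\right)^{3} - 10 \left(-17\right)^{2}}{289 \left(-10 - 17\right)} \left(6 - -32\right) = \frac{1 - 4913 - 2890}{289 \left(-27\right)} \left(6 + 32\right) = \frac{1}{289} \left(- \frac{1}{27}\right) \left(1 - 4913 - 2890\right) 38 = \frac{1}{289} \left(- \frac{1}{27}\right) \left(-7802\right) 38 = \frac{7802}{7803} \cdot 38 = \frac{296476}{7803}$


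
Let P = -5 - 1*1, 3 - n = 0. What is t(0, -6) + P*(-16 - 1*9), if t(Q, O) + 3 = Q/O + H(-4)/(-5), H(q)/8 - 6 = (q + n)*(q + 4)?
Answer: 687/5 ≈ 137.40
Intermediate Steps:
n = 3 (n = 3 - 1*0 = 3 + 0 = 3)
H(q) = 48 + 8*(3 + q)*(4 + q) (H(q) = 48 + 8*((q + 3)*(q + 4)) = 48 + 8*((3 + q)*(4 + q)) = 48 + 8*(3 + q)*(4 + q))
t(Q, O) = -63/5 + Q/O (t(Q, O) = -3 + (Q/O + (144 + 8*(-4)² + 56*(-4))/(-5)) = -3 + (Q/O + (144 + 8*16 - 224)*(-⅕)) = -3 + (Q/O + (144 + 128 - 224)*(-⅕)) = -3 + (Q/O + 48*(-⅕)) = -3 + (Q/O - 48/5) = -3 + (-48/5 + Q/O) = -63/5 + Q/O)
P = -6 (P = -5 - 1 = -6)
t(0, -6) + P*(-16 - 1*9) = (-63/5 + 0/(-6)) - 6*(-16 - 1*9) = (-63/5 + 0*(-⅙)) - 6*(-16 - 9) = (-63/5 + 0) - 6*(-25) = -63/5 + 150 = 687/5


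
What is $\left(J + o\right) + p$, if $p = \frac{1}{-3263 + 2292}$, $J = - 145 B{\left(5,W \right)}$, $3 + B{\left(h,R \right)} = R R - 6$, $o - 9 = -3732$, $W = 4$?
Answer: $- \frac{4600599}{971} \approx -4738.0$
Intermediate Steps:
$o = -3723$ ($o = 9 - 3732 = -3723$)
$B{\left(h,R \right)} = -9 + R^{2}$ ($B{\left(h,R \right)} = -3 + \left(R R - 6\right) = -3 + \left(R^{2} - 6\right) = -3 + \left(-6 + R^{2}\right) = -9 + R^{2}$)
$J = -1015$ ($J = - 145 \left(-9 + 4^{2}\right) = - 145 \left(-9 + 16\right) = \left(-145\right) 7 = -1015$)
$p = - \frac{1}{971}$ ($p = \frac{1}{-971} = - \frac{1}{971} \approx -0.0010299$)
$\left(J + o\right) + p = \left(-1015 - 3723\right) - \frac{1}{971} = -4738 - \frac{1}{971} = - \frac{4600599}{971}$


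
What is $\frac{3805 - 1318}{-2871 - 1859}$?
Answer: $- \frac{2487}{4730} \approx -0.52579$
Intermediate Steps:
$\frac{3805 - 1318}{-2871 - 1859} = \frac{2487}{-4730} = 2487 \left(- \frac{1}{4730}\right) = - \frac{2487}{4730}$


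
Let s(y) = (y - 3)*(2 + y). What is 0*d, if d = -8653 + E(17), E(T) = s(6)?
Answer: 0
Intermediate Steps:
s(y) = (-3 + y)*(2 + y)
E(T) = 24 (E(T) = -6 + 6**2 - 1*6 = -6 + 36 - 6 = 24)
d = -8629 (d = -8653 + 24 = -8629)
0*d = 0*(-8629) = 0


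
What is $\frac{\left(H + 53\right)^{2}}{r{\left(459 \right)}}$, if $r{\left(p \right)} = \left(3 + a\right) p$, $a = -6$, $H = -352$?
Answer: $- \frac{89401}{1377} \approx -64.924$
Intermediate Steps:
$r{\left(p \right)} = - 3 p$ ($r{\left(p \right)} = \left(3 - 6\right) p = - 3 p$)
$\frac{\left(H + 53\right)^{2}}{r{\left(459 \right)}} = \frac{\left(-352 + 53\right)^{2}}{\left(-3\right) 459} = \frac{\left(-299\right)^{2}}{-1377} = 89401 \left(- \frac{1}{1377}\right) = - \frac{89401}{1377}$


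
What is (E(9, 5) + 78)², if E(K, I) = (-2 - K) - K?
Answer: 3364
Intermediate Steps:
E(K, I) = -2 - 2*K
(E(9, 5) + 78)² = ((-2 - 2*9) + 78)² = ((-2 - 18) + 78)² = (-20 + 78)² = 58² = 3364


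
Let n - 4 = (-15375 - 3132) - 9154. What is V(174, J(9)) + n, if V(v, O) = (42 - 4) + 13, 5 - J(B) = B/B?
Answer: -27606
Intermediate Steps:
J(B) = 4 (J(B) = 5 - B/B = 5 - 1*1 = 5 - 1 = 4)
n = -27657 (n = 4 + ((-15375 - 3132) - 9154) = 4 + (-18507 - 9154) = 4 - 27661 = -27657)
V(v, O) = 51 (V(v, O) = 38 + 13 = 51)
V(174, J(9)) + n = 51 - 27657 = -27606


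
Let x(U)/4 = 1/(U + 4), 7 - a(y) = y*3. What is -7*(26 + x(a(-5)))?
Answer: -2380/13 ≈ -183.08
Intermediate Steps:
a(y) = 7 - 3*y (a(y) = 7 - y*3 = 7 - 3*y)
x(U) = 4/(4 + U) (x(U) = 4/(U + 4) = 4/(4 + U))
-7*(26 + x(a(-5))) = -7*(26 + 4/(4 + (7 - 3*(-5)))) = -7*(26 + 4/(4 + (7 + 15))) = -7*(26 + 4/(4 + 22)) = -7*(26 + 4/26) = -7*(26 + 4*(1/26)) = -7*(26 + 2/13) = -7*340/13 = -2380/13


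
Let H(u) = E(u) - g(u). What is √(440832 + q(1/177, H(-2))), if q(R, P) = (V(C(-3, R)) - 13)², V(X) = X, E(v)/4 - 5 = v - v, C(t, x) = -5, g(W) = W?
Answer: 2*√110289 ≈ 664.20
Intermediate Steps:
E(v) = 20 (E(v) = 20 + 4*(v - v) = 20 + 4*0 = 20 + 0 = 20)
H(u) = 20 - u
q(R, P) = 324 (q(R, P) = (-5 - 13)² = (-18)² = 324)
√(440832 + q(1/177, H(-2))) = √(440832 + 324) = √441156 = 2*√110289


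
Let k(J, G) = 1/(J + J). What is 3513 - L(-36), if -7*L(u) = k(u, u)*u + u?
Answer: 49111/14 ≈ 3507.9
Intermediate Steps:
k(J, G) = 1/(2*J)
L(u) = -1/14 - u/7 (L(u) = -((1/(2*u))*u + u)/7 = -(½ + u)/7 = -1/14 - u/7)
3513 - L(-36) = 3513 - (-1/14 - ⅐*(-36)) = 3513 - (-1/14 + 36/7) = 3513 - 1*71/14 = 3513 - 71/14 = 49111/14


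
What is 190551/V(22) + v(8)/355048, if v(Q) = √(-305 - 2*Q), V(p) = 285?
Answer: 3343/5 + I*√321/355048 ≈ 668.6 + 5.0462e-5*I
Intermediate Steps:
190551/V(22) + v(8)/355048 = 190551/285 + √(-305 - 2*8)/355048 = 190551*(1/285) + √(-305 - 16)*(1/355048) = 3343/5 + √(-321)*(1/355048) = 3343/5 + (I*√321)*(1/355048) = 3343/5 + I*√321/355048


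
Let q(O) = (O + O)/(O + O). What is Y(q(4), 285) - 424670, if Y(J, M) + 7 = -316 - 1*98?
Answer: -425091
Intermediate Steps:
q(O) = 1 (q(O) = (2*O)/((2*O)) = (2*O)*(1/(2*O)) = 1)
Y(J, M) = -421 (Y(J, M) = -7 + (-316 - 1*98) = -7 + (-316 - 98) = -7 - 414 = -421)
Y(q(4), 285) - 424670 = -421 - 424670 = -425091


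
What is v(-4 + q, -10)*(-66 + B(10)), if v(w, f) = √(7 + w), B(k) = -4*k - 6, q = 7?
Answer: -112*√10 ≈ -354.18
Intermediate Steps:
B(k) = -6 - 4*k
v(-4 + q, -10)*(-66 + B(10)) = √(7 + (-4 + 7))*(-66 + (-6 - 4*10)) = √(7 + 3)*(-66 + (-6 - 40)) = √10*(-66 - 46) = √10*(-112) = -112*√10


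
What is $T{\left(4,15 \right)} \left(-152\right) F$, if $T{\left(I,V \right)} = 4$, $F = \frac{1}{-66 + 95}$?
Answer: $- \frac{608}{29} \approx -20.966$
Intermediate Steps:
$F = \frac{1}{29} \approx 0.034483$
$T{\left(4,15 \right)} \left(-152\right) F = 4 \left(-152\right) \frac{1}{29} = \left(-608\right) \frac{1}{29} = - \frac{608}{29}$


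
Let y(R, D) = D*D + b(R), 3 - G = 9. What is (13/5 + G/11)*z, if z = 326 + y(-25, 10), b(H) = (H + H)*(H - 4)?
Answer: 211988/55 ≈ 3854.3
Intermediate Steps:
G = -6 (G = 3 - 1*9 = 3 - 9 = -6)
b(H) = 2*H*(-4 + H) (b(H) = (2*H)*(-4 + H) = 2*H*(-4 + H))
y(R, D) = D² + 2*R*(-4 + R) (y(R, D) = D*D + 2*R*(-4 + R) = D² + 2*R*(-4 + R))
z = 1876 (z = 326 + (10² + 2*(-25)*(-4 - 25)) = 326 + (100 + 2*(-25)*(-29)) = 326 + (100 + 1450) = 326 + 1550 = 1876)
(13/5 + G/11)*z = (13/5 - 6/11)*1876 = (113/55)*1876 = 211988/55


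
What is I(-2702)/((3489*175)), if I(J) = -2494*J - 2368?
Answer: 1347284/122115 ≈ 11.033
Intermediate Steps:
I(J) = -2368 - 2494*J
I(-2702)/((3489*175)) = (-2368 - 2494*(-2702))/((3489*175)) = (-2368 + 6738788)/610575 = 6736420*(1/610575) = 1347284/122115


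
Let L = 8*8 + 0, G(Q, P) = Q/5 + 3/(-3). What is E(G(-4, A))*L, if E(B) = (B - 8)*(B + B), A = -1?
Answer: 56448/25 ≈ 2257.9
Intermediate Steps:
G(Q, P) = -1 + Q/5 (G(Q, P) = Q*(1/5) + 3*(-1/3) = Q/5 - 1 = -1 + Q/5)
E(B) = 2*B*(-8 + B) (E(B) = (-8 + B)*(2*B) = 2*B*(-8 + B))
L = 64 (L = 64 + 0 = 64)
E(G(-4, A))*L = (2*(-1 + (1/5)*(-4))*(-8 + (-1 + (1/5)*(-4))))*64 = (2*(-1 - 4/5)*(-8 + (-1 - 4/5)))*64 = (2*(-9/5)*(-8 - 9/5))*64 = (2*(-9/5)*(-49/5))*64 = (882/25)*64 = 56448/25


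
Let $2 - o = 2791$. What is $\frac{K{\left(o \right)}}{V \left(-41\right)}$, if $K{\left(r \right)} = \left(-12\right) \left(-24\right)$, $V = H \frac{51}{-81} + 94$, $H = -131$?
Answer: $- \frac{7776}{195365} \approx -0.039802$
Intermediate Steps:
$o = -2789$ ($o = 2 - 2791 = -2789$)
$V = \frac{4765}{27}$ ($V = - 131 \frac{51}{-81} + 94 = - 131 \cdot 51 \left(- \frac{1}{81}\right) + 94 = \left(-131\right) \left(- \frac{17}{27}\right) + 94 = \frac{2227}{27} + 94 = \frac{4765}{27} \approx 176.48$)
$K{\left(r \right)} = 288$
$\frac{K{\left(o \right)}}{V \left(-41\right)} = \frac{288}{\frac{4765}{27} \left(-41\right)} = \frac{288}{- \frac{195365}{27}} = 288 \left(- \frac{27}{195365}\right) = - \frac{7776}{195365}$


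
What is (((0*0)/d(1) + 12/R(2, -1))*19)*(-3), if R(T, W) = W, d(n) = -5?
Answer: 684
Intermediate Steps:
(((0*0)/d(1) + 12/R(2, -1))*19)*(-3) = (((0*0)/(-5) + 12/(-1))*19)*(-3) = ((0*(-1/5) + 12*(-1))*19)*(-3) = ((0 - 12)*19)*(-3) = -12*19*(-3) = -228*(-3) = 684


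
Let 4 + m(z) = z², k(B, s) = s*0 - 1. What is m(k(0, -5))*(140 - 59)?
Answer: -243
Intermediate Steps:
k(B, s) = -1 (k(B, s) = 0 - 1 = -1)
m(z) = -4 + z²
m(k(0, -5))*(140 - 59) = (-4 + (-1)²)*(140 - 59) = (-4 + 1)*81 = -3*81 = -243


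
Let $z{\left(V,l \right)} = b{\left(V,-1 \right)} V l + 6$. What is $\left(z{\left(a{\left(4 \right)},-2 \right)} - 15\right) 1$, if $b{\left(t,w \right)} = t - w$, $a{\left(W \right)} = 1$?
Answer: $-13$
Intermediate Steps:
$z{\left(V,l \right)} = 6 + V l \left(1 + V\right)$ ($z{\left(V,l \right)} = \left(V - -1\right) V l + 6 = \left(V + 1\right) V l + 6 = \left(1 + V\right) V l + 6 = V \left(1 + V\right) l + 6 = V l \left(1 + V\right) + 6 = 6 + V l \left(1 + V\right)$)
$\left(z{\left(a{\left(4 \right)},-2 \right)} - 15\right) 1 = \left(\left(6 + 1 \left(-2\right) \left(1 + 1\right)\right) - 15\right) 1 = \left(\left(6 + 1 \left(-2\right) 2\right) - 15\right) 1 = \left(\left(6 - 4\right) - 15\right) 1 = \left(2 - 15\right) 1 = \left(-13\right) 1 = -13$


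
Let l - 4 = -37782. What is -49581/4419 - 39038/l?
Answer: -94475672/9274499 ≈ -10.187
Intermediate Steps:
l = -37778 (l = 4 - 37782 = -37778)
-49581/4419 - 39038/l = -49581/4419 - 39038/(-37778) = -49581*1/4419 - 39038*(-1/37778) = -5509/491 + 19519/18889 = -94475672/9274499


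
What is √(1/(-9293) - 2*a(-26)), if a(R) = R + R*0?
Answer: √4490702855/9293 ≈ 7.2111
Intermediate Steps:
a(R) = R (a(R) = R + 0 = R)
√(1/(-9293) - 2*a(-26)) = √(1/(-9293) - 2*(-26)) = √(-1/9293 + 52) = √(483235/9293) = √4490702855/9293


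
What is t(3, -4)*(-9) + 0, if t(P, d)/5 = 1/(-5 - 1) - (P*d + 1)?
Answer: -975/2 ≈ -487.50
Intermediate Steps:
t(P, d) = -35/6 - 5*P*d (t(P, d) = 5*(1/(-5 - 1) - (P*d + 1)) = 5*(1/(-6) - (1 + P*d)) = 5*(-1/6 + (-1 - P*d)) = 5*(-7/6 - P*d) = -35/6 - 5*P*d)
t(3, -4)*(-9) + 0 = (-35/6 - 5*3*(-4))*(-9) + 0 = (-35/6 + 60)*(-9) + 0 = (325/6)*(-9) + 0 = -975/2 + 0 = -975/2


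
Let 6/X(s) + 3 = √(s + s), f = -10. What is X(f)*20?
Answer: -360/29 - 240*I*√5/29 ≈ -12.414 - 18.505*I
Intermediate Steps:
X(s) = 6/(-3 + √2*√s) (X(s) = 6/(-3 + √(s + s)) = 6/(-3 + √(2*s)) = 6/(-3 + √2*√s))
X(f)*20 = (6/(-3 + √2*√(-10)))*20 = (6/(-3 + √2*(I*√10)))*20 = (6/(-3 + 2*I*√5))*20 = 120/(-3 + 2*I*√5)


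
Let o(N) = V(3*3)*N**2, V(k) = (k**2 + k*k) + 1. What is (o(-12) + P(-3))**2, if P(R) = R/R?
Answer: 550981729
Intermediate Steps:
V(k) = 1 + 2*k**2 (V(k) = (k**2 + k**2) + 1 = 2*k**2 + 1 = 1 + 2*k**2)
P(R) = 1
o(N) = 163*N**2 (o(N) = (1 + 2*(3*3)**2)*N**2 = (1 + 2*9**2)*N**2 = (1 + 2*81)*N**2 = (1 + 162)*N**2 = 163*N**2)
(o(-12) + P(-3))**2 = (163*(-12)**2 + 1)**2 = (163*144 + 1)**2 = (23472 + 1)**2 = 23473**2 = 550981729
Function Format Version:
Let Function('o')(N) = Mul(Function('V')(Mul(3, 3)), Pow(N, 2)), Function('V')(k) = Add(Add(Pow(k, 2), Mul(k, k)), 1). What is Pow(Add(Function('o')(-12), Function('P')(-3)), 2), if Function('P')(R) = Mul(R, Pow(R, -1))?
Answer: 550981729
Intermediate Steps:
Function('V')(k) = Add(1, Mul(2, Pow(k, 2))) (Function('V')(k) = Add(Add(Pow(k, 2), Pow(k, 2)), 1) = Add(Mul(2, Pow(k, 2)), 1) = Add(1, Mul(2, Pow(k, 2))))
Function('P')(R) = 1
Function('o')(N) = Mul(163, Pow(N, 2)) (Function('o')(N) = Mul(Add(1, Mul(2, Pow(Mul(3, 3), 2))), Pow(N, 2)) = Mul(Add(1, Mul(2, Pow(9, 2))), Pow(N, 2)) = Mul(Add(1, Mul(2, 81)), Pow(N, 2)) = Mul(Add(1, 162), Pow(N, 2)) = Mul(163, Pow(N, 2)))
Pow(Add(Function('o')(-12), Function('P')(-3)), 2) = Pow(Add(Mul(163, Pow(-12, 2)), 1), 2) = Pow(Add(Mul(163, 144), 1), 2) = Pow(Add(23472, 1), 2) = Pow(23473, 2) = 550981729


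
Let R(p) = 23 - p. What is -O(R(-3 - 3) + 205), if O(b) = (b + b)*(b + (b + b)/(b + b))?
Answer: -109980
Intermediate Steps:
O(b) = 2*b*(1 + b) (O(b) = (2*b)*(b + (2*b)/((2*b))) = (2*b)*(b + (2*b)*(1/(2*b))) = (2*b)*(b + 1) = (2*b)*(1 + b) = 2*b*(1 + b))
-O(R(-3 - 3) + 205) = -2*((23 - (-3 - 3)) + 205)*(1 + ((23 - (-3 - 3)) + 205)) = -2*((23 - 1*(-6)) + 205)*(1 + ((23 - 1*(-6)) + 205)) = -2*((23 + 6) + 205)*(1 + ((23 + 6) + 205)) = -2*(29 + 205)*(1 + (29 + 205)) = -2*234*(1 + 234) = -2*234*235 = -1*109980 = -109980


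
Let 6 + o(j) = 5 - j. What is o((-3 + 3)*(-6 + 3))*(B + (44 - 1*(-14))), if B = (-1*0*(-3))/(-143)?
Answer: -58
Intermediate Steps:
o(j) = -1 - j (o(j) = -6 + (5 - j) = -1 - j)
B = 0 (B = (0*(-3))*(-1/143) = 0*(-1/143) = 0)
o((-3 + 3)*(-6 + 3))*(B + (44 - 1*(-14))) = (-1 - (-3 + 3)*(-6 + 3))*(0 + (44 - 1*(-14))) = (-1 - 0*(-3))*(0 + (44 + 14)) = (-1 - 1*0)*(0 + 58) = (-1 + 0)*58 = -1*58 = -58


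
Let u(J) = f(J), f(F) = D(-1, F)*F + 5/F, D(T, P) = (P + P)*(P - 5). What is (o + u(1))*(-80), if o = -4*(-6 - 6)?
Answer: -3600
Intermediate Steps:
D(T, P) = 2*P*(-5 + P) (D(T, P) = (2*P)*(-5 + P) = 2*P*(-5 + P))
f(F) = 5/F + 2*F**2*(-5 + F) (f(F) = (2*F*(-5 + F))*F + 5/F = 2*F**2*(-5 + F) + 5/F = 5/F + 2*F**2*(-5 + F))
u(J) = (5 + 2*J**3*(-5 + J))/J
o = 48 (o = -4*(-12) = 48)
(o + u(1))*(-80) = (48 + (5 + 2*1**3*(-5 + 1))/1)*(-80) = (48 + 1*(5 + 2*1*(-4)))*(-80) = (48 + 1*(5 - 8))*(-80) = (48 + 1*(-3))*(-80) = (48 - 3)*(-80) = 45*(-80) = -3600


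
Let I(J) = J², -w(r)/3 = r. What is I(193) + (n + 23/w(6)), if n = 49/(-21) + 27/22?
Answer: 3687415/99 ≈ 37247.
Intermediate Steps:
w(r) = -3*r
n = -73/66 (n = 49*(-1/21) + 27*(1/22) = -7/3 + 27/22 = -73/66 ≈ -1.1061)
I(193) + (n + 23/w(6)) = 193² + (-73/66 + 23/((-3*6))) = 37249 + (-73/66 + 23/(-18)) = 37249 + (-73/66 + 23*(-1/18)) = 37249 + (-73/66 - 23/18) = 37249 - 236/99 = 3687415/99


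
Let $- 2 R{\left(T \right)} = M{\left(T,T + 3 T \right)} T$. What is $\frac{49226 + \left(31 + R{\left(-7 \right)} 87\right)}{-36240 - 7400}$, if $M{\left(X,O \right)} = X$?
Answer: $- \frac{94251}{87280} \approx -1.0799$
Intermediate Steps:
$R{\left(T \right)} = - \frac{T^{2}}{2}$ ($R{\left(T \right)} = - \frac{T T}{2} = - \frac{T^{2}}{2}$)
$\frac{49226 + \left(31 + R{\left(-7 \right)} 87\right)}{-36240 - 7400} = \frac{49226 + \left(31 + - \frac{\left(-7\right)^{2}}{2} \cdot 87\right)}{-36240 - 7400} = \frac{49226 + \left(31 + \left(- \frac{1}{2}\right) 49 \cdot 87\right)}{-43640} = \left(49226 + \left(31 - \frac{4263}{2}\right)\right) \left(- \frac{1}{43640}\right) = \left(49226 - \frac{4201}{2}\right) \left(- \frac{1}{43640}\right) = \frac{94251}{2} \left(- \frac{1}{43640}\right) = - \frac{94251}{87280}$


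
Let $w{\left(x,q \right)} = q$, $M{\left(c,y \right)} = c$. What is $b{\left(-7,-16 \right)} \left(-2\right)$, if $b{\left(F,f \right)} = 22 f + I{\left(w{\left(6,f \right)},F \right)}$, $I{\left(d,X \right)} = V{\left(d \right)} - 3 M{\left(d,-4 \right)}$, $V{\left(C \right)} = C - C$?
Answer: $608$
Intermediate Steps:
$V{\left(C \right)} = 0$
$I{\left(d,X \right)} = - 3 d$ ($I{\left(d,X \right)} = 0 - 3 d = - 3 d$)
$b{\left(F,f \right)} = 19 f$ ($b{\left(F,f \right)} = 22 f - 3 f = 19 f$)
$b{\left(-7,-16 \right)} \left(-2\right) = 19 \left(-16\right) \left(-2\right) = \left(-304\right) \left(-2\right) = 608$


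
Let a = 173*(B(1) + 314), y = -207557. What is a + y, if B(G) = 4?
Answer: -152543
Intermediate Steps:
a = 55014 (a = 173*(4 + 314) = 173*318 = 55014)
a + y = 55014 - 207557 = -152543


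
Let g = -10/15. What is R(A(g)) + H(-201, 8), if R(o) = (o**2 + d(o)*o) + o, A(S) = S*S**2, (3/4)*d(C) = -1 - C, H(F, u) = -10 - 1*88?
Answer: -214174/2187 ≈ -97.931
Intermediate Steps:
H(F, u) = -98 (H(F, u) = -10 - 88 = -98)
g = -2/3 (g = -10*1/15 = -2/3 ≈ -0.66667)
d(C) = -4/3 - 4*C/3 (d(C) = 4*(-1 - C)/3 = -4/3 - 4*C/3)
A(S) = S**3
R(o) = o + o**2 + o*(-4/3 - 4*o/3) (R(o) = (o**2 + (-4/3 - 4*o/3)*o) + o = (o**2 + o*(-4/3 - 4*o/3)) + o = o + o**2 + o*(-4/3 - 4*o/3))
R(A(g)) + H(-201, 8) = (-2/3)**3*(-1 - (-2/3)**3)/3 - 98 = (1/3)*(-8/27)*(-1 - 1*(-8/27)) - 98 = (1/3)*(-8/27)*(-1 + 8/27) - 98 = (1/3)*(-8/27)*(-19/27) - 98 = 152/2187 - 98 = -214174/2187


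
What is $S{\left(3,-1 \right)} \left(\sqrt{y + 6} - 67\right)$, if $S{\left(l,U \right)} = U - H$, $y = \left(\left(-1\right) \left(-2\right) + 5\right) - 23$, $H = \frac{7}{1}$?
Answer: $536 - 8 i \sqrt{10} \approx 536.0 - 25.298 i$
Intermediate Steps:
$H = 7$ ($H = 7 \cdot 1 = 7$)
$y = -16$ ($y = \left(2 + 5\right) - 23 = 7 - 23 = -16$)
$S{\left(l,U \right)} = -7 + U$ ($S{\left(l,U \right)} = U - 7 = -7 + U$)
$S{\left(3,-1 \right)} \left(\sqrt{y + 6} - 67\right) = \left(-7 - 1\right) \left(\sqrt{-16 + 6} - 67\right) = - 8 \left(\sqrt{-10} - 67\right) = - 8 \left(i \sqrt{10} - 67\right) = - 8 \left(-67 + i \sqrt{10}\right) = 536 - 8 i \sqrt{10}$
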